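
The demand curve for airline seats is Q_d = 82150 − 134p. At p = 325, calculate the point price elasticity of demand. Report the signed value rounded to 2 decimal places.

-1.13

dQ_d/dp = −134. At p = 325, Q_d = 82150 − 134(325) = 38600.
Ed = (dQ_d/dp)·(p/Q_d) = −134 × (325/38600) = -1.1282…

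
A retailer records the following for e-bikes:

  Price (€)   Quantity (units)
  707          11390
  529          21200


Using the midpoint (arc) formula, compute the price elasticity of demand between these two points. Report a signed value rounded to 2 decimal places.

%ΔQ = (21200 − 11390) / [(11390 + 21200)/2] = 9810/16295 = 0.602025…
%ΔP = (529 − 707) / [(707 + 529)/2] = -178/618 = -0.288025…
Arc Ed = %ΔQ / %ΔP = (9810/16295) / (-178/618) = -2.0901…

-2.09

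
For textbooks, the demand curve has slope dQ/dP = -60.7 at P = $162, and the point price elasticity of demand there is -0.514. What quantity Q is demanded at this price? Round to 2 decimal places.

19131.13

Ed = (dQ/dP)·(P/Q) ⇒ Q = (dQ/dP)·P/Ed = (-60.7)·162/(-0.514) = 19131.1284…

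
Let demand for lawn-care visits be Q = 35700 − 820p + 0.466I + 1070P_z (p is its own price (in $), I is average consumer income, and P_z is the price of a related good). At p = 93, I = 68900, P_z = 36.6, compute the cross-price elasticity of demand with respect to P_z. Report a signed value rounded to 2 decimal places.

1.28

At the given values, Q = 35700 − 820(93) + 0.466(68900) + 1070(36.6) = 30709.4.
∂Q/∂P_z = 1070.
E = (1070) × (36.6/30709.4) = 1.2752…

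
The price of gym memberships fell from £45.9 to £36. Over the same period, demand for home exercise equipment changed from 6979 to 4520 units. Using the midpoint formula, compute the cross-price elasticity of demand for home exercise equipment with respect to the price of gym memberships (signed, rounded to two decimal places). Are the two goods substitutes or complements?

%ΔQ_{home exercise equipment} = (4520 − 6979)/avg = -2459/5749.5 = -0.427689…
%ΔP_{gym memberships} = (36 − 45.9)/avg = -9.9/40.95 = -0.241758…
E_cross = (-2459/5749.5) / (-9.9/40.95) = 1.7690…
E_cross > 0 ⇒ the goods are substitutes.

1.77; substitutes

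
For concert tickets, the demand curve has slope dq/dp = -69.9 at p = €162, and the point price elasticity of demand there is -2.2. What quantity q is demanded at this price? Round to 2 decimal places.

5147.18

Ed = (dq/dp)·(p/q) ⇒ q = (dq/dp)·p/Ed = (-69.9)·162/(-2.2) = 5147.1818…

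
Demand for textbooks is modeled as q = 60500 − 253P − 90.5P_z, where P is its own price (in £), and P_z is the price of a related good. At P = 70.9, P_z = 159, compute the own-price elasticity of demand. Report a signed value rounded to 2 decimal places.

-0.64

At the given values, q = 60500 − 253(70.9) − 90.5(159) = 28172.8.
∂q/∂P = −253.
E = (-253) × (70.9/28172.8) = -0.6367…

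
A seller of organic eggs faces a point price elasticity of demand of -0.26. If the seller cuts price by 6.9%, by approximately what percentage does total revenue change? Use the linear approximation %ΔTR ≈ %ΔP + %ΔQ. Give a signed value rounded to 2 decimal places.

-5.11%

%ΔQ ≈ Ed × %ΔP = (-0.26) × (-6.9%) = +1.7940%
%ΔTR ≈ %ΔP + %ΔQ = (-6.9%) + (+1.7940%) = -5.1060%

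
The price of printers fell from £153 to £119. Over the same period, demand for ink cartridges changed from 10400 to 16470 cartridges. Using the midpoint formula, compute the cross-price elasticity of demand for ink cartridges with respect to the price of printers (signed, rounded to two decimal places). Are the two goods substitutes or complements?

%ΔQ_{ink cartridges} = (16470 − 10400)/avg = 6070/13435 = 0.451804…
%ΔP_{printers} = (119 − 153)/avg = -34/136 = -0.25
E_cross = (6070/13435) / (-34/136) = -1.8072…
E_cross < 0 ⇒ the goods are complements.

-1.81; complements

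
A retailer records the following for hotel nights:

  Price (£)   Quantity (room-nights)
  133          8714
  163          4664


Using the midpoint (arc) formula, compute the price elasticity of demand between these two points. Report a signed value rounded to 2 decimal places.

%ΔQ = (4664 − 8714) / [(8714 + 4664)/2] = -4050/6689 = -0.605471…
%ΔP = (163 − 133) / [(133 + 163)/2] = 30/148 = 0.202702…
Arc Ed = %ΔQ / %ΔP = (-4050/6689) / (30/148) = -2.9869…

-2.99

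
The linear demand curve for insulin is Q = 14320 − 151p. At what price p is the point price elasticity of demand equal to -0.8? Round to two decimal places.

42.15

Ed = −151p/(14320 − 151p). Set this equal to -0.8:
151p = 0.8·(14320 − 151p) ⇒ 151p(1 + 0.8) = 0.8·14320
p = 0.8·14320 / (151·1.8) = 42.1486…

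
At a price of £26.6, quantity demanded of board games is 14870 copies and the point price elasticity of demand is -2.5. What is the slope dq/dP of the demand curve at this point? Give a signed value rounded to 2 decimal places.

Ed = (dq/dP)·(P/q) ⇒ dq/dP = Ed·q/P = (-2.5)·14870/26.6 = -1397.5563…

-1397.56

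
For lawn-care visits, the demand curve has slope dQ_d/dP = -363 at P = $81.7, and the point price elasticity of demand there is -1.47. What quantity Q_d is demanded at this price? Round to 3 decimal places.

Ed = (dQ_d/dP)·(P/Q_d) ⇒ Q_d = (dQ_d/dP)·P/Ed = (-363)·81.7/(-1.47) = 20174.89795…

20174.898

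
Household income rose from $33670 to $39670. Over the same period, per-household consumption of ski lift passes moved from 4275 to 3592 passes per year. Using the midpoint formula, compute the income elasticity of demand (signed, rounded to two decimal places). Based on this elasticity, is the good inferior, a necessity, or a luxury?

%ΔQ = (3592 − 4275)/[( 4275 + 3592)/2] = -683/3933.5 = -0.173636…
%ΔIncome = (39670 − 33670)/[( 33670 + 39670)/2] = 6000/36670 = 0.163621…
E_income = (-683/3933.5) / (6000/36670) = -1.0612…
E_income < 0 ⇒ inferior good.

-1.06; inferior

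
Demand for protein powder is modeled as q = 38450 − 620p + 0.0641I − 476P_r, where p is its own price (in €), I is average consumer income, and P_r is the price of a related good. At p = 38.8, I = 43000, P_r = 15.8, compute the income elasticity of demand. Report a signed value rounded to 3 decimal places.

At the given values, q = 38450 − 620(38.8) + 0.0641(43000) − 476(15.8) = 9629.5.
∂q/∂I = 0.0641.
E = (0.0641) × (43000/9629.5) = 0.28623…

0.286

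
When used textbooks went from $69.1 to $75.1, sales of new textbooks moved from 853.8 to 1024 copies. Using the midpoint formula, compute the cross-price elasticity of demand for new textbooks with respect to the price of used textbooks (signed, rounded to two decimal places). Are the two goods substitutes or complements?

%ΔQ_{new textbooks} = (1024 − 853.8)/avg = 170.2/938.9 = 0.181275…
%ΔP_{used textbooks} = (75.1 − 69.1)/avg = 6/72.1 = 0.083217…
E_cross = (170.2/938.9) / (6/72.1) = 2.1783…
E_cross > 0 ⇒ the goods are substitutes.

2.18; substitutes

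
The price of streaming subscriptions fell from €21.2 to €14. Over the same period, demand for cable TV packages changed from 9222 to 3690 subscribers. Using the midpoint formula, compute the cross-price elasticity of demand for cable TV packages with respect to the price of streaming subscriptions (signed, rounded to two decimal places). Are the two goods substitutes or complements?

%ΔQ_{cable TV packages} = (3690 − 9222)/avg = -5532/6456 = -0.856877…
%ΔP_{streaming subscriptions} = (14 − 21.2)/avg = -7.2/17.6 = -0.409090…
E_cross = (-5532/6456) / (-7.2/17.6) = 2.0945…
E_cross > 0 ⇒ the goods are substitutes.

2.09; substitutes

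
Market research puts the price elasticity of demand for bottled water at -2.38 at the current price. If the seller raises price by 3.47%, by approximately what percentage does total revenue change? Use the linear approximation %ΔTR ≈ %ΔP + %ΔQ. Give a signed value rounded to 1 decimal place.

%ΔQ ≈ Ed × %ΔP = (-2.38) × (+3.47%) = -8.2586%
%ΔTR ≈ %ΔP + %ΔQ = (+3.47%) + (-8.2586%) = -4.7886%

-4.8%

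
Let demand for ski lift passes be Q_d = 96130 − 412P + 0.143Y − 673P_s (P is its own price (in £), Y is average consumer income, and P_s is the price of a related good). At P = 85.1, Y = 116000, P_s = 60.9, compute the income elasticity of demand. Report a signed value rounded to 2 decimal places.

At the given values, Q_d = 96130 − 412(85.1) + 0.143(116000) − 673(60.9) = 36671.1.
∂Q_d/∂Y = 0.143.
E = (0.143) × (116000/36671.1) = 0.4523…

0.45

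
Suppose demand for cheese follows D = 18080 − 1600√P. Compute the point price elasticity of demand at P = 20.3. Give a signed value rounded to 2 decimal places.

dD/dP = −1600/(2√P) = -177.559. At P = 20.3, D = 10871.1.
Ed = (dD/dP)·(P/D) = (-177.559) × (20.3/10871.1) = -0.3315…

-0.33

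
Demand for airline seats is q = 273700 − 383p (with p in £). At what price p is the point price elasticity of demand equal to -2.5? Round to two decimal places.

Ed = −383p/(273700 − 383p). Set this equal to -2.5:
383p = 2.5·(273700 − 383p) ⇒ 383p(1 + 2.5) = 2.5·273700
p = 2.5·273700 / (383·3.5) = 510.4438…

510.44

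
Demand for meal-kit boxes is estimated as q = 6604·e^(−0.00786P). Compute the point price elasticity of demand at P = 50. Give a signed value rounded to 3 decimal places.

dq/dP = −0.00786·q = -35.039. At P = 50, q = 4457.89.
Ed = (dq/dP)·(P/q) = (-35.039) × (50/4457.89) = -0.393

-0.393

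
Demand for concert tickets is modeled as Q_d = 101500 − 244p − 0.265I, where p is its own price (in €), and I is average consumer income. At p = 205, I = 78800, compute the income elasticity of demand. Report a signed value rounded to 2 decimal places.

-0.68

At the given values, Q_d = 101500 − 244(205) − 0.265(78800) = 30598.
∂Q_d/∂I = -0.265.
E = (-0.265) × (78800/30598) = -0.6824…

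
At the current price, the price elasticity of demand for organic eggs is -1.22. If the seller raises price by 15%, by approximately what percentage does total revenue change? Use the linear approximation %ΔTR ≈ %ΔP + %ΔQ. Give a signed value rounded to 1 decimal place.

%ΔQ ≈ Ed × %ΔP = (-1.22) × (+15%) = -18.3000%
%ΔTR ≈ %ΔP + %ΔQ = (+15%) + (-18.3000%) = -3.3000%

-3.3%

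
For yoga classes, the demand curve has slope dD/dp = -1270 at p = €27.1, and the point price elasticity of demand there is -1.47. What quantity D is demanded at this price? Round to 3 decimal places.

23412.925

Ed = (dD/dp)·(p/D) ⇒ D = (dD/dp)·p/Ed = (-1270)·27.1/(-1.47) = 23412.92517…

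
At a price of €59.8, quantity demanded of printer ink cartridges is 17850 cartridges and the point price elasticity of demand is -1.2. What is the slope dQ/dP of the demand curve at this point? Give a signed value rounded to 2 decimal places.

Ed = (dQ/dP)·(P/Q) ⇒ dQ/dP = Ed·Q/P = (-1.2)·17850/59.8 = -358.1939…

-358.19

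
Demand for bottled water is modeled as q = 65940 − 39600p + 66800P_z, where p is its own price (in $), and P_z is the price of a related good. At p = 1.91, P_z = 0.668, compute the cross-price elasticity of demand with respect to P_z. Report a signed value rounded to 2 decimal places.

1.28

At the given values, q = 65940 − 39600(1.91) + 66800(0.668) = 34926.4.
∂q/∂P_z = 66800.
E = (66800) × (0.668/34926.4) = 1.2776…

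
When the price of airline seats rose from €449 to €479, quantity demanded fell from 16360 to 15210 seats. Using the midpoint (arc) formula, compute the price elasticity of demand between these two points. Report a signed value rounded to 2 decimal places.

%ΔQ = (15210 − 16360) / [(16360 + 15210)/2] = -1150/15785 = -0.072853…
%ΔP = (479 − 449) / [(449 + 479)/2] = 30/464 = 0.064655…
Arc Ed = %ΔQ / %ΔP = (-1150/15785) / (30/464) = -1.1268…

-1.13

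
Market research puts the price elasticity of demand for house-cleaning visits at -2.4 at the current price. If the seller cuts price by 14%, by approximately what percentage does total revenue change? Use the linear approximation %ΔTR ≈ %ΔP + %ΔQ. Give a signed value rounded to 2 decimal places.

%ΔQ ≈ Ed × %ΔP = (-2.4) × (-14%) = +33.6000%
%ΔTR ≈ %ΔP + %ΔQ = (-14%) + (+33.6000%) = +19.6000%

+19.60%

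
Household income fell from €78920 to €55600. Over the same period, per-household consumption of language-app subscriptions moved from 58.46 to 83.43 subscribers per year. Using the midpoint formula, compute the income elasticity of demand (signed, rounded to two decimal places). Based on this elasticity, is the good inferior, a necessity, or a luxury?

-1.02; inferior

%ΔQ = (83.43 − 58.46)/[( 58.46 + 83.43)/2] = 24.97/70.945 = 0.351962…
%ΔIncome = (55600 − 78920)/[( 78920 + 55600)/2] = -23320/67260 = -0.346714…
E_income = (24.97/70.945) / (-23320/67260) = -1.0151…
E_income < 0 ⇒ inferior good.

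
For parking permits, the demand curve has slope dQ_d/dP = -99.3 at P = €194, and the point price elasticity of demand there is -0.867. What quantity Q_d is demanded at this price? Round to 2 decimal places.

22219.38

Ed = (dQ_d/dP)·(P/Q_d) ⇒ Q_d = (dQ_d/dP)·P/Ed = (-99.3)·194/(-0.867) = 22219.3771…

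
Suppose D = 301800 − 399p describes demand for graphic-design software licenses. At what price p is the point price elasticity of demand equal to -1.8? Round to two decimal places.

486.25

Ed = −399p/(301800 − 399p). Set this equal to -1.8:
399p = 1.8·(301800 − 399p) ⇒ 399p(1 + 1.8) = 1.8·301800
p = 1.8·301800 / (399·2.8) = 486.2513…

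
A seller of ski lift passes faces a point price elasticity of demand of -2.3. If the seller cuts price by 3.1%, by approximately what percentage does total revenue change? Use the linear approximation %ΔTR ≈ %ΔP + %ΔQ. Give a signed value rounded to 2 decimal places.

+4.03%

%ΔQ ≈ Ed × %ΔP = (-2.3) × (-3.1%) = +7.1300%
%ΔTR ≈ %ΔP + %ΔQ = (-3.1%) + (+7.1300%) = +4.0300%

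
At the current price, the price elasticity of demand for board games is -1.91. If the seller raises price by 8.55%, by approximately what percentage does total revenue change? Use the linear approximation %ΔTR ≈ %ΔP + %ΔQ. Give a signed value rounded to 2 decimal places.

%ΔQ ≈ Ed × %ΔP = (-1.91) × (+8.55%) = -16.3305%
%ΔTR ≈ %ΔP + %ΔQ = (+8.55%) + (-16.3305%) = -7.7805%

-7.78%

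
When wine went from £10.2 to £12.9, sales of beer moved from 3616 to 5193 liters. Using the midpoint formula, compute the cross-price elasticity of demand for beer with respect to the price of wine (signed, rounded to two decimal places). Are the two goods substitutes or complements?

%ΔQ_{beer} = (5193 − 3616)/avg = 1577/4404.5 = 0.358042…
%ΔP_{wine} = (12.9 − 10.2)/avg = 2.7/11.55 = 0.233766…
E_cross = (1577/4404.5) / (2.7/11.55) = 1.5316…
E_cross > 0 ⇒ the goods are substitutes.

1.53; substitutes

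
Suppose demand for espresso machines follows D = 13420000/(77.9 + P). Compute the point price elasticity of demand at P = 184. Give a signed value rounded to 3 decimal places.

-0.703

dD/dP = −13420000/(77.9 + P)² = -195.651. At P = 184, D = 51240.9.
Ed = (dD/dP)·(P/D) = (-195.651) × (184/51240.9) = -0.70255…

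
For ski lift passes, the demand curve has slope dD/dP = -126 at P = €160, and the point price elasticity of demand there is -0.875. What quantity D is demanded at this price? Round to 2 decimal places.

Ed = (dD/dP)·(P/D) ⇒ D = (dD/dP)·P/Ed = (-126)·160/(-0.875) = 23040

23040.00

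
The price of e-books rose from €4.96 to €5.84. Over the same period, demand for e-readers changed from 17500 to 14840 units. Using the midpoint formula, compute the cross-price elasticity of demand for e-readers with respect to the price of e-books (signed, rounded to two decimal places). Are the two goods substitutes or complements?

-1.01; complements

%ΔQ_{e-readers} = (14840 − 17500)/avg = -2660/16170 = -0.164502…
%ΔP_{e-books} = (5.84 − 4.96)/avg = 0.88/5.4 = 0.162962…
E_cross = (-2660/16170) / (0.88/5.4) = -1.0094…
E_cross < 0 ⇒ the goods are complements.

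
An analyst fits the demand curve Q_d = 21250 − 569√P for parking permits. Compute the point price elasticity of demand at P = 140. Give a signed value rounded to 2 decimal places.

dQ_d/dP = −569/(2√P) = -24.0446. At P = 140, Q_d = 14517.5.
Ed = (dQ_d/dP)·(P/Q_d) = (-24.0446) × (140/14517.5) = -0.2318…

-0.23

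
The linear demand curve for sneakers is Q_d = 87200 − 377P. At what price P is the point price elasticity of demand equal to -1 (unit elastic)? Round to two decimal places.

Ed = −377P/(87200 − 377P). Set this equal to -1:
377P = 1·(87200 − 377P) ⇒ 377P(1 + 1) = 1·87200
P = 1·87200 / (377·2) = 115.6498…

115.65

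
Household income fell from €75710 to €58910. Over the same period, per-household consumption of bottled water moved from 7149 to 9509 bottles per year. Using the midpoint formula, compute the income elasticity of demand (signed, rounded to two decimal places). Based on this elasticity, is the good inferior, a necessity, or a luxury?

%ΔQ = (9509 − 7149)/[( 7149 + 9509)/2] = 2360/8329 = 0.283347…
%ΔIncome = (58910 − 75710)/[( 75710 + 58910)/2] = -16800/67310 = -0.249591…
E_income = (2360/8329) / (-16800/67310) = -1.1352…
E_income < 0 ⇒ inferior good.

-1.14; inferior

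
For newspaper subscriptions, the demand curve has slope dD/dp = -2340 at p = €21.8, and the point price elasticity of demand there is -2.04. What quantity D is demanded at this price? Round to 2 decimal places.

25005.88

Ed = (dD/dp)·(p/D) ⇒ D = (dD/dp)·p/Ed = (-2340)·21.8/(-2.04) = 25005.8823…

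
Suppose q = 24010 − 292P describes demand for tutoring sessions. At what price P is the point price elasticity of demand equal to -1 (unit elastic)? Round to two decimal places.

Ed = −292P/(24010 − 292P). Set this equal to -1:
292P = 1·(24010 − 292P) ⇒ 292P(1 + 1) = 1·24010
P = 1·24010 / (292·2) = 41.1130…

41.11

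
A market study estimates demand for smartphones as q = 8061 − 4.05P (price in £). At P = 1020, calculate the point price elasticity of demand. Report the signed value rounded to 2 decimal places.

-1.05

dq/dP = −4.05. At P = 1020, q = 8061 − 4.05(1020) = 3930.
Ed = (dq/dP)·(P/q) = −4.05 × (1020/3930) = -1.0511…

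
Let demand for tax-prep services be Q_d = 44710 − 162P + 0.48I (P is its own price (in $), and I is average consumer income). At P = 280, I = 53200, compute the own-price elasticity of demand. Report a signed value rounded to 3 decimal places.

At the given values, Q_d = 44710 − 162(280) + 0.48(53200) = 24886.
∂Q_d/∂P = −162.
E = (-162) × (280/24886) = -1.82271…

-1.823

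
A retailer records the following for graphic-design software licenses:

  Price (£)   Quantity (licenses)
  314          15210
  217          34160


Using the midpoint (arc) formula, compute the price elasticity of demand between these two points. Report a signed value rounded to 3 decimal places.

%ΔQ = (34160 − 15210) / [(15210 + 34160)/2] = 18950/24685 = 0.767672…
%ΔP = (217 − 314) / [(314 + 217)/2] = -97/265.5 = -0.365348…
Arc Ed = %ΔQ / %ΔP = (18950/24685) / (-97/265.5) = -2.10120…

-2.101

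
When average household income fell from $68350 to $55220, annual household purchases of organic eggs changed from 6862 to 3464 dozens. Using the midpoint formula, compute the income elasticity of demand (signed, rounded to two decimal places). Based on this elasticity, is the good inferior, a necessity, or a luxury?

3.10; luxury

%ΔQ = (3464 − 6862)/[( 6862 + 3464)/2] = -3398/5163 = -0.658144…
%ΔIncome = (55220 − 68350)/[( 68350 + 55220)/2] = -13130/61785 = -0.212511…
E_income = (-3398/5163) / (-13130/61785) = 3.0969…
E_income > 1 ⇒ normal good, luxury.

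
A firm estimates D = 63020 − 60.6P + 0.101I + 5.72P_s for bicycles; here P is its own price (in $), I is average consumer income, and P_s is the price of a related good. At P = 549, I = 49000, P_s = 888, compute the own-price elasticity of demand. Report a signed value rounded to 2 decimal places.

-0.84

At the given values, D = 63020 − 60.6(549) + 0.101(49000) + 5.72(888) = 39778.96.
∂D/∂P = −60.6.
E = (-60.6) × (549/39778.96) = -0.8363…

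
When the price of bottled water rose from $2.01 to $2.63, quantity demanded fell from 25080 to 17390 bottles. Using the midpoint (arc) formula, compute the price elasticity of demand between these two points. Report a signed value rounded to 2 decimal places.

%ΔQ = (17390 − 25080) / [(25080 + 17390)/2] = -7690/21235 = -0.362137…
%ΔP = (2.63 − 2.01) / [(2.01 + 2.63)/2] = 0.62/2.32 = 0.267241…
Arc Ed = %ΔQ / %ΔP = (-7690/21235) / (0.62/2.32) = -1.3550…

-1.36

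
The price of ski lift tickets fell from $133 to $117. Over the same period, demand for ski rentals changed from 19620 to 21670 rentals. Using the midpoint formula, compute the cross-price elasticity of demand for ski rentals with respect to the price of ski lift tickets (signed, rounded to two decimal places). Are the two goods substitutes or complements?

-0.78; complements

%ΔQ_{ski rentals} = (21670 − 19620)/avg = 2050/20645 = 0.099297…
%ΔP_{ski lift tickets} = (117 − 133)/avg = -16/125 = -0.128
E_cross = (2050/20645) / (-16/125) = -0.7757…
E_cross < 0 ⇒ the goods are complements.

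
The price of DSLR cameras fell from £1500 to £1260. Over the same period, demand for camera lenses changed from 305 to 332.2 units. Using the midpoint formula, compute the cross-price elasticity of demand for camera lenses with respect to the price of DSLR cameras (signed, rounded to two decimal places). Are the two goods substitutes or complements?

-0.49; complements

%ΔQ_{camera lenses} = (332.2 − 305)/avg = 27.2/318.6 = 0.085373…
%ΔP_{DSLR cameras} = (1260 − 1500)/avg = -240/1380 = -0.173913…
E_cross = (27.2/318.6) / (-240/1380) = -0.4908…
E_cross < 0 ⇒ the goods are complements.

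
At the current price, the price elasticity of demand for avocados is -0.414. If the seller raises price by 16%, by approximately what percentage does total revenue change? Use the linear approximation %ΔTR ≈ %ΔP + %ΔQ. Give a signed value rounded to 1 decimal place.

%ΔQ ≈ Ed × %ΔP = (-0.414) × (+16%) = -6.6240%
%ΔTR ≈ %ΔP + %ΔQ = (+16%) + (-6.6240%) = +9.3760%

+9.4%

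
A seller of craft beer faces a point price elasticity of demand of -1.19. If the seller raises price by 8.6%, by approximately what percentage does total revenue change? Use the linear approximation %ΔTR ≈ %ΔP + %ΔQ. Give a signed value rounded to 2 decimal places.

%ΔQ ≈ Ed × %ΔP = (-1.19) × (+8.6%) = -10.2340%
%ΔTR ≈ %ΔP + %ΔQ = (+8.6%) + (-10.2340%) = -1.6340%

-1.63%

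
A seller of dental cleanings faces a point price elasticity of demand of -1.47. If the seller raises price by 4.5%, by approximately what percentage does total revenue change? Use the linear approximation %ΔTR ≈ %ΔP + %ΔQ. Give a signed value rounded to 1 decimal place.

-2.1%

%ΔQ ≈ Ed × %ΔP = (-1.47) × (+4.5%) = -6.6150%
%ΔTR ≈ %ΔP + %ΔQ = (+4.5%) + (-6.6150%) = -2.1150%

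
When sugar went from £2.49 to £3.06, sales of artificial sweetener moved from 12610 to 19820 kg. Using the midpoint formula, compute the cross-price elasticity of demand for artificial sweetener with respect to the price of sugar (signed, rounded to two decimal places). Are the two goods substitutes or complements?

2.16; substitutes

%ΔQ_{artificial sweetener} = (19820 − 12610)/avg = 7210/16215 = 0.444650…
%ΔP_{sugar} = (3.06 − 2.49)/avg = 0.57/2.775 = 0.205405…
E_cross = (7210/16215) / (0.57/2.775) = 2.1647…
E_cross > 0 ⇒ the goods are substitutes.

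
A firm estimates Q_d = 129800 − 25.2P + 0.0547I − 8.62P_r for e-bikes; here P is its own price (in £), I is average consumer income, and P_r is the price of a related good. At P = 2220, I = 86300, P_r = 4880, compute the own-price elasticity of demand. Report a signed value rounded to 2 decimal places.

At the given values, Q_d = 129800 − 25.2(2220) + 0.0547(86300) − 8.62(4880) = 36511.01.
∂Q_d/∂P = −25.2.
E = (-25.2) × (2220/36511.01) = -1.5322…

-1.53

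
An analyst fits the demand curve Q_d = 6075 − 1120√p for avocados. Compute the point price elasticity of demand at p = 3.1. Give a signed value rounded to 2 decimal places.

dQ_d/dp = −1120/(2√p) = -318.059. At p = 3.1, Q_d = 4103.04.
Ed = (dQ_d/dp)·(p/Q_d) = (-318.059) × (3.1/4103.04) = -0.2403…

-0.24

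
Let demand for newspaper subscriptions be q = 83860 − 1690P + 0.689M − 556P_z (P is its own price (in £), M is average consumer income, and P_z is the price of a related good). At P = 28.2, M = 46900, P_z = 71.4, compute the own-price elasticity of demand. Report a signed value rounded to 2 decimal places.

At the given values, q = 83860 − 1690(28.2) + 0.689(46900) − 556(71.4) = 28817.7.
∂q/∂P = −1690.
E = (-1690) × (28.2/28817.7) = -1.6537…

-1.65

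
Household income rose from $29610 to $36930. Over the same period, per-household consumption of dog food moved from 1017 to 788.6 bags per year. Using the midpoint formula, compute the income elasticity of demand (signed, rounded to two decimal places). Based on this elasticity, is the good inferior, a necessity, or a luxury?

%ΔQ = (788.6 − 1017)/[( 1017 + 788.6)/2] = -228.4/902.8 = -0.252990…
%ΔIncome = (36930 − 29610)/[( 29610 + 36930)/2] = 7320/33270 = 0.220018…
E_income = (-228.4/902.8) / (7320/33270) = -1.1498…
E_income < 0 ⇒ inferior good.

-1.15; inferior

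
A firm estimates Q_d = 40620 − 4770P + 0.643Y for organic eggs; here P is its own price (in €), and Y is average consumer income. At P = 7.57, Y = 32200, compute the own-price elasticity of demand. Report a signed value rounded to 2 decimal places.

At the given values, Q_d = 40620 − 4770(7.57) + 0.643(32200) = 25215.7.
∂Q_d/∂P = −4770.
E = (-4770) × (7.57/25215.7) = -1.4320…

-1.43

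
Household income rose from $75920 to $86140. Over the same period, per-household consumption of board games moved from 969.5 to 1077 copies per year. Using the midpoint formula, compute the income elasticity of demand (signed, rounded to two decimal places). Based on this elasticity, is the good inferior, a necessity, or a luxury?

0.83; necessity

%ΔQ = (1077 − 969.5)/[( 969.5 + 1077)/2] = 107.5/1023.25 = 0.105057…
%ΔIncome = (86140 − 75920)/[( 75920 + 86140)/2] = 10220/81030 = 0.126126…
E_income = (107.5/1023.25) / (10220/81030) = 0.8329…
0 < E_income < 1 ⇒ normal good, necessity.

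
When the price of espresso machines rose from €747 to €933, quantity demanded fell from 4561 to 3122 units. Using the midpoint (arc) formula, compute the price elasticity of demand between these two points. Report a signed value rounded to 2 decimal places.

%ΔQ = (3122 − 4561) / [(4561 + 3122)/2] = -1439/3841.5 = -0.374593…
%ΔP = (933 − 747) / [(747 + 933)/2] = 186/840 = 0.221428…
Arc Ed = %ΔQ / %ΔP = (-1439/3841.5) / (186/840) = -1.6917…

-1.69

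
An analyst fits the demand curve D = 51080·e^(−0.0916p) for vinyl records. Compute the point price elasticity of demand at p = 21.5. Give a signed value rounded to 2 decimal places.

-1.97

dD/dp = −0.0916·D = -652.9. At p = 21.5, D = 7127.73.
Ed = (dD/dp)·(p/D) = (-652.9) × (21.5/7127.73) = -1.9694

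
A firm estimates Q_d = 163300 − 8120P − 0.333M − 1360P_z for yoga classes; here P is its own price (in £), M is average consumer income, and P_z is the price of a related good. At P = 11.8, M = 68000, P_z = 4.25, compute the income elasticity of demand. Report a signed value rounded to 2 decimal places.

-0.58

At the given values, Q_d = 163300 − 8120(11.8) − 0.333(68000) − 1360(4.25) = 39060.
∂Q_d/∂M = -0.333.
E = (-0.333) × (68000/39060) = -0.5797…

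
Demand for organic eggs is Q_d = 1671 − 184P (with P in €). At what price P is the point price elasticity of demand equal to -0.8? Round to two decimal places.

Ed = −184P/(1671 − 184P). Set this equal to -0.8:
184P = 0.8·(1671 − 184P) ⇒ 184P(1 + 0.8) = 0.8·1671
P = 0.8·1671 / (184·1.8) = 4.0362…

4.04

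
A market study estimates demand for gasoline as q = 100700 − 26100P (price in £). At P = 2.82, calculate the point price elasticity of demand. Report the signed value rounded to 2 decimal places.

dq/dP = −26100. At P = 2.82, q = 100700 − 26100(2.82) = 27098.
Ed = (dq/dP)·(P/q) = −26100 × (2.82/27098) = -2.7161…

-2.72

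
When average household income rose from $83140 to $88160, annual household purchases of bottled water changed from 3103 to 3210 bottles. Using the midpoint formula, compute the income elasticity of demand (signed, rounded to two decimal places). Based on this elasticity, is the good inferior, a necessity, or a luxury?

%ΔQ = (3210 − 3103)/[( 3103 + 3210)/2] = 107/3156.5 = 0.033898…
%ΔIncome = (88160 − 83140)/[( 83140 + 88160)/2] = 5020/85650 = 0.058610…
E_income = (107/3156.5) / (5020/85650) = 0.5783…
0 < E_income < 1 ⇒ normal good, necessity.

0.58; necessity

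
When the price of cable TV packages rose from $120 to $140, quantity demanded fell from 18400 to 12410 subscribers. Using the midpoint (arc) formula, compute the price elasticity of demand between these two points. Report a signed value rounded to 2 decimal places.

-2.53

%ΔQ = (12410 − 18400) / [(18400 + 12410)/2] = -5990/15405 = -0.388834…
%ΔP = (140 − 120) / [(120 + 140)/2] = 20/130 = 0.153846…
Arc Ed = %ΔQ / %ΔP = (-5990/15405) / (20/130) = -2.5274…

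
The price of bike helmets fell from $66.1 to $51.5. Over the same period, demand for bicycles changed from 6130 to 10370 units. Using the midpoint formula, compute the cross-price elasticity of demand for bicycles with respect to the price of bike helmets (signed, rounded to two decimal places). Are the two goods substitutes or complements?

-2.07; complements

%ΔQ_{bicycles} = (10370 − 6130)/avg = 4240/8250 = 0.513939…
%ΔP_{bike helmets} = (51.5 − 66.1)/avg = -14.6/58.8 = -0.248299…
E_cross = (4240/8250) / (-14.6/58.8) = -2.0698…
E_cross < 0 ⇒ the goods are complements.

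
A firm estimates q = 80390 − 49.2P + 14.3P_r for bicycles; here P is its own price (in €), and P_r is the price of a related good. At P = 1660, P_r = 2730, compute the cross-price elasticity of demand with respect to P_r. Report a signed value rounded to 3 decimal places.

At the given values, q = 80390 − 49.2(1660) + 14.3(2730) = 37757.
∂q/∂P_r = 14.3.
E = (14.3) × (2730/37757) = 1.03395…

1.034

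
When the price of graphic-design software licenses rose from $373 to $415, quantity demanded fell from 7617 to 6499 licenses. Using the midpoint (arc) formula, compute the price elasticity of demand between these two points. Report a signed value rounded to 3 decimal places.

-1.486

%ΔQ = (6499 − 7617) / [(7617 + 6499)/2] = -1118/7058 = -0.158401…
%ΔP = (415 − 373) / [(373 + 415)/2] = 42/394 = 0.106598…
Arc Ed = %ΔQ / %ΔP = (-1118/7058) / (42/394) = -1.48595…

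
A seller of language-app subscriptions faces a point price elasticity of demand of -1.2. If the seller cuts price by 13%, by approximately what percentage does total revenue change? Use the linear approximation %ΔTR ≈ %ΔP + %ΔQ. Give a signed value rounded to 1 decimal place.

%ΔQ ≈ Ed × %ΔP = (-1.2) × (-13%) = +15.6000%
%ΔTR ≈ %ΔP + %ΔQ = (-13%) + (+15.6000%) = +2.6000%

+2.6%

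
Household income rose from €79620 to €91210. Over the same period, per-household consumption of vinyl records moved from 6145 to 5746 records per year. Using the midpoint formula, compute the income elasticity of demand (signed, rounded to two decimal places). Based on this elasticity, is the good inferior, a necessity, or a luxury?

-0.49; inferior

%ΔQ = (5746 − 6145)/[( 6145 + 5746)/2] = -399/5945.5 = -0.067109…
%ΔIncome = (91210 − 79620)/[( 79620 + 91210)/2] = 11590/85415 = 0.135690…
E_income = (-399/5945.5) / (11590/85415) = -0.4945…
E_income < 0 ⇒ inferior good.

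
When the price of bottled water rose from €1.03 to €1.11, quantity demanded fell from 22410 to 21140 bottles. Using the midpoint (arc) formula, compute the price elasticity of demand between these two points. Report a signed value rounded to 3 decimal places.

%ΔQ = (21140 − 22410) / [(22410 + 21140)/2] = -1270/21775 = -0.058323…
%ΔP = (1.11 − 1.03) / [(1.03 + 1.11)/2] = 0.08/1.07 = 0.074766…
Arc Ed = %ΔQ / %ΔP = (-1270/21775) / (0.08/1.07) = -0.78008…

-0.780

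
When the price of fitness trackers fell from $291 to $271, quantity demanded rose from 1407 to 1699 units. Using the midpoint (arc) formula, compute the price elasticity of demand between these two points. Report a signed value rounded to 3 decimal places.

-2.642

%ΔQ = (1699 − 1407) / [(1407 + 1699)/2] = 292/1553 = 0.188023…
%ΔP = (271 − 291) / [(291 + 271)/2] = -20/281 = -0.071174…
Arc Ed = %ΔQ / %ΔP = (292/1553) / (-20/281) = -2.64172…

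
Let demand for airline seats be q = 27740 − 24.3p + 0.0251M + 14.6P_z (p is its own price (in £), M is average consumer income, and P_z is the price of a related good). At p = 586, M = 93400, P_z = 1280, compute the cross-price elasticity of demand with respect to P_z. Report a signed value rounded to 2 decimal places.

At the given values, q = 27740 − 24.3(586) + 0.0251(93400) + 14.6(1280) = 34532.54.
∂q/∂P_z = 14.6.
E = (14.6) × (1280/34532.54) = 0.5411…

0.54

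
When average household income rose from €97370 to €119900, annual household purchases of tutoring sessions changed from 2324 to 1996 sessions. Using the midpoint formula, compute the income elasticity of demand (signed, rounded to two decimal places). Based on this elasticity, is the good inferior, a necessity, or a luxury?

%ΔQ = (1996 − 2324)/[( 2324 + 1996)/2] = -328/2160 = -0.151851…
%ΔIncome = (119900 − 97370)/[( 97370 + 119900)/2] = 22530/108635 = 0.207391…
E_income = (-328/2160) / (22530/108635) = -0.7321…
E_income < 0 ⇒ inferior good.

-0.73; inferior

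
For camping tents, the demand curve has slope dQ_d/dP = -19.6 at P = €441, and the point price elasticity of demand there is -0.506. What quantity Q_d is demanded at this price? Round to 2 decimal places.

17082.21

Ed = (dQ_d/dP)·(P/Q_d) ⇒ Q_d = (dQ_d/dP)·P/Ed = (-19.6)·441/(-0.506) = 17082.2134…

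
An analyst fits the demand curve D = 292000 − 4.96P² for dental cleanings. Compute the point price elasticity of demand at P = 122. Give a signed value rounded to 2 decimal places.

dD/dP = −2·4.96·P = -1210.24. At P = 122, D = 218175.36.
Ed = (dD/dP)·(P/D) = (-1210.24) × (122/218175.36) = -0.6767…

-0.68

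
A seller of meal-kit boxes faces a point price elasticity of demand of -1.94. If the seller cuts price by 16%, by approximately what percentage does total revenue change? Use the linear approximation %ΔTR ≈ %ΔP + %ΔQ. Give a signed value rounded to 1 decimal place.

+15.0%

%ΔQ ≈ Ed × %ΔP = (-1.94) × (-16%) = +31.0400%
%ΔTR ≈ %ΔP + %ΔQ = (-16%) + (+31.0400%) = +15.0400%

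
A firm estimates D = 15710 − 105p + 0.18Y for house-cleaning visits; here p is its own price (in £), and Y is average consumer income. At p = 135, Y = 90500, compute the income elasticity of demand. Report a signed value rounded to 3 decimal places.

At the given values, D = 15710 − 105(135) + 0.18(90500) = 17825.
∂D/∂Y = 0.18.
E = (0.18) × (90500/17825) = 0.91388…

0.914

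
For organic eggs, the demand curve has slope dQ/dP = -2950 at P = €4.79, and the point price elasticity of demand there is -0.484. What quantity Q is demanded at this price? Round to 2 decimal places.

29195.25

Ed = (dQ/dP)·(P/Q) ⇒ Q = (dQ/dP)·P/Ed = (-2950)·4.79/(-0.484) = 29195.2479…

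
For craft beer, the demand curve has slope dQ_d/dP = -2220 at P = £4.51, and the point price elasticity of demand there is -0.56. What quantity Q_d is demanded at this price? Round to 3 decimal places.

Ed = (dQ_d/dP)·(P/Q_d) ⇒ Q_d = (dQ_d/dP)·P/Ed = (-2220)·4.51/(-0.56) = 17878.92857…

17878.929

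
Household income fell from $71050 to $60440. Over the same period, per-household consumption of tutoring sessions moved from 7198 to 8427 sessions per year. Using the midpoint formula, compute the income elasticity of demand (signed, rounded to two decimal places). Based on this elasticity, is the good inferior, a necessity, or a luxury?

-0.97; inferior

%ΔQ = (8427 − 7198)/[( 7198 + 8427)/2] = 1229/7812.5 = 0.157312
%ΔIncome = (60440 − 71050)/[( 71050 + 60440)/2] = -10610/65745 = -0.161381…
E_income = (1229/7812.5) / (-10610/65745) = -0.9747…
E_income < 0 ⇒ inferior good.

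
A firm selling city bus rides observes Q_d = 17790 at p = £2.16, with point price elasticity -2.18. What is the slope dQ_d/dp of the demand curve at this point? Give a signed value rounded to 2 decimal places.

-17954.72

Ed = (dQ_d/dp)·(p/Q_d) ⇒ dQ_d/dp = Ed·Q_d/p = (-2.18)·17790/2.16 = -17954.7222…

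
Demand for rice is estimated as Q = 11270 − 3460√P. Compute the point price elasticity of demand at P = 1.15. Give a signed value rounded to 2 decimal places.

dQ/dP = −3460/(2√P) = -1613.23. At P = 1.15, Q = 7559.56.
Ed = (dQ/dP)·(P/Q) = (-1613.23) × (1.15/7559.56) = -0.2454…

-0.25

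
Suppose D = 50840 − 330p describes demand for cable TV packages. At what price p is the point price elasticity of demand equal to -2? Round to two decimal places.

102.71

Ed = −330p/(50840 − 330p). Set this equal to -2:
330p = 2·(50840 − 330p) ⇒ 330p(1 + 2) = 2·50840
p = 2·50840 / (330·3) = 102.7070…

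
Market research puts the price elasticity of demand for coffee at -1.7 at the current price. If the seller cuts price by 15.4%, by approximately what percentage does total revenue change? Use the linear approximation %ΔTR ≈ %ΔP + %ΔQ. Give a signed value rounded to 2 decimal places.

%ΔQ ≈ Ed × %ΔP = (-1.7) × (-15.4%) = +26.1800%
%ΔTR ≈ %ΔP + %ΔQ = (-15.4%) + (+26.1800%) = +10.7800%

+10.78%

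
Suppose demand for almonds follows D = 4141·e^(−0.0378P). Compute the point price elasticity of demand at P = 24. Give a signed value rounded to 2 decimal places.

dD/dP = −0.0378·D = -63.1837. At P = 24, D = 1671.53.
Ed = (dD/dP)·(P/D) = (-63.1837) × (24/1671.53) = -0.9072

-0.91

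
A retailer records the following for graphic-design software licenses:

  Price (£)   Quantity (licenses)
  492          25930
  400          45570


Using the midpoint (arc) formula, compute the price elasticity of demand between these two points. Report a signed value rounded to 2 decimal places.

-2.66

%ΔQ = (45570 − 25930) / [(25930 + 45570)/2] = 19640/35750 = 0.549370…
%ΔP = (400 − 492) / [(492 + 400)/2] = -92/446 = -0.206278…
Arc Ed = %ΔQ / %ΔP = (19640/35750) / (-92/446) = -2.6632…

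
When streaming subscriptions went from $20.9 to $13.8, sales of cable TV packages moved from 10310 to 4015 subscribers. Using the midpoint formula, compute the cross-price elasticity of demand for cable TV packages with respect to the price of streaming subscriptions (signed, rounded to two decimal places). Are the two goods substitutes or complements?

2.15; substitutes

%ΔQ_{cable TV packages} = (4015 − 10310)/avg = -6295/7162.5 = -0.878883…
%ΔP_{streaming subscriptions} = (13.8 − 20.9)/avg = -7.1/17.35 = -0.409221…
E_cross = (-6295/7162.5) / (-7.1/17.35) = 2.1476…
E_cross > 0 ⇒ the goods are substitutes.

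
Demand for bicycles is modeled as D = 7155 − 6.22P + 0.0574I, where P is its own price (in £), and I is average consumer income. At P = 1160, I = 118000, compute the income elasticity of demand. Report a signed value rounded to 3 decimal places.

At the given values, D = 7155 − 6.22(1160) + 0.0574(118000) = 6713.
∂D/∂I = 0.0574.
E = (0.0574) × (118000/6713) = 1.00896…

1.009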